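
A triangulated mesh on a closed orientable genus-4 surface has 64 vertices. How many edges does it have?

210

χ = 2 − 2·4 = -6, and every face is a triangle so 3F = 2E.
V − E + F = -6 with E = 3F/2 gives 64 − (3/2 − 1)·F = -6, so F = 140 and E = 210.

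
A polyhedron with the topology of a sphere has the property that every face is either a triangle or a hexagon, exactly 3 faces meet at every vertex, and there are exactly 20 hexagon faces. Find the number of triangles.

Let x be the number of triangles; then F = 20 + x.
Edge–face incidences: 2E = 6·20 + 3·x = 120 + 3x.
Every vertex has degree 3, so 3V = 2E.
Euler: V − E + F = 2 ⇒ (2E)/3 − E + (20 + x) = 2.
Multiply by 6: 2·(2E) − 3·(2E) + 6·(20 + x) = 12, i.e. 120 + 6x − (120 + 3x) = 12.
Collecting terms: 3x = 12, so x = 4.
Then 2E = 120 + 3·4 = 132, so E = 66, V = 2E/3 = 44, F = 20 + 4 = 24.

4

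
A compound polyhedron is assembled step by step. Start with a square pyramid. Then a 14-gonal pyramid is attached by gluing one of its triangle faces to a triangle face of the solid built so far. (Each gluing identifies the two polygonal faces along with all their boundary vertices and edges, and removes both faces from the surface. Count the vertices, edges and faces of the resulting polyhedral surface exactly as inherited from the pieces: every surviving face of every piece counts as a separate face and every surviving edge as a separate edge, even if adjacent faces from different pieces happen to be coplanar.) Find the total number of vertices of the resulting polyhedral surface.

17

A square pyramid: V=5, E=8, F=5.
Attach a 14-gonal pyramid (V=15, E=28, F=15) along a 3-gon: merge 3 vertices and 3 edges, delete both glued faces → V=17, E=33, F=18.
Check: V − E + F = 17 − 33 + 18 = 2.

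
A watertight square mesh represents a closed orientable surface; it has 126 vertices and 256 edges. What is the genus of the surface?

2

Every face is a square and each edge borders two faces, so 4F = 2·256, giving F = 128.
χ = V − E + F = 126 − 256 + 128 = -2.
For a closed orientable surface χ = 2 − 2g, so g = (2 − (-2))/2 = 2.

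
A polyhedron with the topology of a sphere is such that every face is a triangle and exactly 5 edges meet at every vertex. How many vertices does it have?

Each face has 3 edges and each edge borders two faces, so 2E = 3F.
Each vertex has degree 5, so 5V = 2E and hence V = 3F/5.
Euler: V − E + F = 2 ⇒ (3F/5) − (3F/2) + F = 2.
Multiply by 10: (6 − 15 + 10)F = 20, i.e. 1F = 20.
So F = 20, E = 3·20/2 = 30, V = 3·20/5 = 12.

12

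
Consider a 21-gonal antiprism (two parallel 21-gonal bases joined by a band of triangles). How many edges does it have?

An antiprism on an n-gon has two n-gon caps and 2n triangles: V = 2·21 = 42, E = 4·21 = 84, F = 2·21 + 2 = 44.

84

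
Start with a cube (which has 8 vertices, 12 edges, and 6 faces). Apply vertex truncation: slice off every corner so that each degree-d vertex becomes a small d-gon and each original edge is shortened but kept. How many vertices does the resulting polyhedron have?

Truncation replaces each original edge-end by a new vertex, so V′ = 2E = 24.
Each original edge survives, and each old vertex of degree d contributes d new edges; summing degrees gives Σd = 2E, so E′ = E + 2E = 3E = 36.
Each original face survives and each original vertex becomes one new face: F′ = F + V = 14.

24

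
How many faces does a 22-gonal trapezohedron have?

44

The n-trapezohedron (dual of the n-antiprism) has V = 2·22 + 2 = 46, E = 4·22 = 88, F = 2·22 = 44.
Check: V − E + F = 46 − 88 + 44 = 2.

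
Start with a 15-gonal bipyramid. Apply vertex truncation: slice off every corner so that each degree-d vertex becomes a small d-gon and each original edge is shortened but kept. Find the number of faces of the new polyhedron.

47

The base solid has V = 17, E = 45, F = 30.
Truncation replaces each original edge-end by a new vertex, so V′ = 2E = 90.
Each original edge survives, and each old vertex of degree d contributes d new edges; summing degrees gives Σd = 2E, so E′ = E + 2E = 3E = 135.
Each original face survives and each original vertex becomes one new face: F′ = F + V = 47.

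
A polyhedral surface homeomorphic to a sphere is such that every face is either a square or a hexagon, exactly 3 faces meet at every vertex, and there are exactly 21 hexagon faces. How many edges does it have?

75

Let x be the number of squares; then F = 21 + x.
Edge–face incidences: 2E = 6·21 + 4·x = 126 + 4x.
Every vertex has degree 3, so 3V = 2E.
Euler: V − E + F = 2 ⇒ (2E)/3 − E + (21 + x) = 2.
Multiply by 6: 2·(2E) − 3·(2E) + 6·(21 + x) = 12, i.e. 126 + 6x − (126 + 4x) = 12.
Collecting terms: 2x = 12, so x = 6.
Then 2E = 126 + 4·6 = 150, so E = 75, V = 2E/3 = 50, F = 21 + 6 = 27.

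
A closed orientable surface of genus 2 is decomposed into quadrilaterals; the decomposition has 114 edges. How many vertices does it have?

χ = 2 − 2·2 = -2, and every face is a square so 4F = 2E.
F = 2E/4 = 57. Then V = -2 + E − F = -2 + 114 − 57 = 55.

55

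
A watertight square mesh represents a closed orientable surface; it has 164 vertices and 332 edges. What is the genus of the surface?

Every face is a square and each edge borders two faces, so 4F = 2·332, giving F = 166.
χ = V − E + F = 164 − 332 + 166 = -2.
For a closed orientable surface χ = 2 − 2g, so g = (2 − (-2))/2 = 2.

2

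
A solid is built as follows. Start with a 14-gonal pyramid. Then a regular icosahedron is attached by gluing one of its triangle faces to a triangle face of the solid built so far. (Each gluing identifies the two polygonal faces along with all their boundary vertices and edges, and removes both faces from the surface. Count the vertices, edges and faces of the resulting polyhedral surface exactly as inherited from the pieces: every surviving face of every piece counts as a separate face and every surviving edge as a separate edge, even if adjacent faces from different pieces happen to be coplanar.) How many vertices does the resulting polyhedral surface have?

A 14-gonal pyramid: V=15, E=28, F=15.
Attach a regular icosahedron (V=12, E=30, F=20) along a 3-gon: merge 3 vertices and 3 edges, delete both glued faces → V=24, E=55, F=33.
Check: V − E + F = 24 − 55 + 33 = 2.

24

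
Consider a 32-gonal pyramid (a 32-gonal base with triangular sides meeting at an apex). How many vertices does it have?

33

A pyramid on an n-gon base has one n-gon and n triangles: V = 32 + 1 = 33, E = 2·32 = 64, F = 32 + 1 = 33.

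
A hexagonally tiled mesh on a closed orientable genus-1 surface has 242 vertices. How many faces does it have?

χ = 2 − 2·1 = 0, and every face is a hexagon so 6F = 2E.
V − E + F = 0 with E = 6F/2 gives 242 − (6/2 − 1)·F = 0, so F = 121 and E = 363.

121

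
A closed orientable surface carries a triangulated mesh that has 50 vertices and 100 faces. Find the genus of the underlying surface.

Every face is a triangle, so 2E = 3·100 = 300, giving E = 150.
χ = V − E + F = 50 − 150 + 100 = 0.
For a closed orientable surface χ = 2 − 2g, so g = (2 − (0))/2 = 1.

1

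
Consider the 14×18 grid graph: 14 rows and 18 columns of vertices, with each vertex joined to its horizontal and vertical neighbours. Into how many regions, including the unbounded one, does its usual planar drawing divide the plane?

222

The grid has V = 14·18 = 252 vertices and E = 14·17 + 18·13 = 472 edges.
F = 2 − V + E = 2 − 252 + 472 = 222.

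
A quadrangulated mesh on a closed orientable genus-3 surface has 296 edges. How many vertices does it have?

χ = 2 − 2·3 = -4, and every face is a square so 4F = 2E.
F = 2E/4 = 148. Then V = -4 + E − F = -4 + 296 − 148 = 144.

144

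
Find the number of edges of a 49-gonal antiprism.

An antiprism on an n-gon has two n-gon caps and 2n triangles: V = 2·49 = 98, E = 4·49 = 196, F = 2·49 + 2 = 100.
Check: V − E + F = 98 − 196 + 100 = 2.

196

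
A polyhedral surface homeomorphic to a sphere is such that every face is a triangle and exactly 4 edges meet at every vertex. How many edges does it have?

12

Each face has 3 edges and each edge borders two faces, so 2E = 3F.
Each vertex has degree 4, so 4V = 2E and hence V = 3F/4.
Euler: V − E + F = 2 ⇒ (3F/4) − (3F/2) + F = 2.
Multiply by 8: (6 − 12 + 8)F = 16, i.e. 2F = 16.
So F = 8, E = 3·8/2 = 12, V = 3·8/4 = 6.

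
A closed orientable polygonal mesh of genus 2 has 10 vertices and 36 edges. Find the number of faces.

For a closed orientable surface of genus 2, χ = 2 − 2·2 = -2.
F = -2 − V + E = -2 − 10 + 36 = 24.

24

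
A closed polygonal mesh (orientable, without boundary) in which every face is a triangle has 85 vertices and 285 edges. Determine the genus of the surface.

Every face is a triangle and each edge borders two faces, so 3F = 2·285, giving F = 190.
χ = V − E + F = 85 − 285 + 190 = -10.
For a closed orientable surface χ = 2 − 2g, so g = (2 − (-10))/2 = 6.

6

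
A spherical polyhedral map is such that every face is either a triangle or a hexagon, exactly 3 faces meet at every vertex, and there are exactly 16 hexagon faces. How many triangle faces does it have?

4

Let x be the number of triangles; then F = 16 + x.
Edge–face incidences: 2E = 6·16 + 3·x = 96 + 3x.
Every vertex has degree 3, so 3V = 2E.
Euler: V − E + F = 2 ⇒ (2E)/3 − E + (16 + x) = 2.
Multiply by 6: 2·(2E) − 3·(2E) + 6·(16 + x) = 12, i.e. 96 + 6x − (96 + 3x) = 12.
Collecting terms: 3x = 12, so x = 4.
Then 2E = 96 + 3·4 = 108, so E = 54, V = 2E/3 = 36, F = 16 + 4 = 20.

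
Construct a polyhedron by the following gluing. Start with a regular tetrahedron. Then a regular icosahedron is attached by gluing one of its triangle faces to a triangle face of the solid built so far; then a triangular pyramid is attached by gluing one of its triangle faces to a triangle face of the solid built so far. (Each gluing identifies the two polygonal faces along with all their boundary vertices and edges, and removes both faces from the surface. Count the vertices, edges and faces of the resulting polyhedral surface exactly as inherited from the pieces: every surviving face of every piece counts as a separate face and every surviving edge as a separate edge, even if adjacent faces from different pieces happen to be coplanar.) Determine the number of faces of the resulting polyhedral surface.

A regular tetrahedron: V=4, E=6, F=4.
Attach a regular icosahedron (V=12, E=30, F=20) along a 3-gon: merge 3 vertices and 3 edges, delete both glued faces → V=13, E=33, F=22.
Attach a triangular pyramid (V=4, E=6, F=4) along a 3-gon: merge 3 vertices and 3 edges, delete both glued faces → V=14, E=36, F=24.
Check: V − E + F = 14 − 36 + 24 = 2.

24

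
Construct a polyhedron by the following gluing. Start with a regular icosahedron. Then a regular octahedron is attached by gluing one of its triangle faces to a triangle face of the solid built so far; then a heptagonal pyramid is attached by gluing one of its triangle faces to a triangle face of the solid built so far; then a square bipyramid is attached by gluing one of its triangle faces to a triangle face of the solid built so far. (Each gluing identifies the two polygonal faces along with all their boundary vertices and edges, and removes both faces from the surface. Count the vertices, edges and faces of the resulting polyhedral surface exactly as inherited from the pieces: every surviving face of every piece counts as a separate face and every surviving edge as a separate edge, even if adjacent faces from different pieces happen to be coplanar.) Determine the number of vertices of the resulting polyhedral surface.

23

A regular icosahedron: V=12, E=30, F=20.
Attach a regular octahedron (V=6, E=12, F=8) along a 3-gon: merge 3 vertices and 3 edges, delete both glued faces → V=15, E=39, F=26.
Attach a heptagonal pyramid (V=8, E=14, F=8) along a 3-gon: merge 3 vertices and 3 edges, delete both glued faces → V=20, E=50, F=32.
Attach a square bipyramid (V=6, E=12, F=8) along a 3-gon: merge 3 vertices and 3 edges, delete both glued faces → V=23, E=59, F=38.
Check: V − E + F = 23 − 59 + 38 = 2.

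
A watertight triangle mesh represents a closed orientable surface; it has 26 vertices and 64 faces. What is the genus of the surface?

Every face is a triangle, so 2E = 3·64 = 192, giving E = 96.
χ = V − E + F = 26 − 96 + 64 = -6.
For a closed orientable surface χ = 2 − 2g, so g = (2 − (-6))/2 = 4.

4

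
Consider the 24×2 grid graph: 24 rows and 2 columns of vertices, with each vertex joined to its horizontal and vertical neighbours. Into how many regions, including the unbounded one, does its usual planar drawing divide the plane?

The grid has V = 24·2 = 48 vertices and E = 24·1 + 2·23 = 70 edges.
F = 2 − V + E = 2 − 48 + 70 = 24.

24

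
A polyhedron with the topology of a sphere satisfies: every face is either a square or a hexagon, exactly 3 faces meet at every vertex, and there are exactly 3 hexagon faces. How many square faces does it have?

6

Let x be the number of squares; then F = 3 + x.
Edge–face incidences: 2E = 6·3 + 4·x = 18 + 4x.
Every vertex has degree 3, so 3V = 2E.
Euler: V − E + F = 2 ⇒ (2E)/3 − E + (3 + x) = 2.
Multiply by 6: 2·(2E) − 3·(2E) + 6·(3 + x) = 12, i.e. 18 + 6x − (18 + 4x) = 12.
Collecting terms: 2x = 12, so x = 6.
Then 2E = 18 + 4·6 = 42, so E = 21, V = 2E/3 = 14, F = 3 + 6 = 9.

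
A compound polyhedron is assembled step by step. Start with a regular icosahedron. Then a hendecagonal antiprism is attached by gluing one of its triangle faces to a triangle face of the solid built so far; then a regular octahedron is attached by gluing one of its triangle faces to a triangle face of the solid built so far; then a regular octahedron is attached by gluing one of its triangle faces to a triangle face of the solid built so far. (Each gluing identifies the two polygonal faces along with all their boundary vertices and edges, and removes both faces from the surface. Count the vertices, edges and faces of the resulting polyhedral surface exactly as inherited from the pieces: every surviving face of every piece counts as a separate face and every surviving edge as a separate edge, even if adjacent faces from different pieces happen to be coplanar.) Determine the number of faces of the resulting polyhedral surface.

A regular icosahedron: V=12, E=30, F=20.
Attach a hendecagonal antiprism (V=22, E=44, F=24) along a 3-gon: merge 3 vertices and 3 edges, delete both glued faces → V=31, E=71, F=42.
Attach a regular octahedron (V=6, E=12, F=8) along a 3-gon: merge 3 vertices and 3 edges, delete both glued faces → V=34, E=80, F=48.
Attach a regular octahedron (V=6, E=12, F=8) along a 3-gon: merge 3 vertices and 3 edges, delete both glued faces → V=37, E=89, F=54.
Check: V − E + F = 37 − 89 + 54 = 2.

54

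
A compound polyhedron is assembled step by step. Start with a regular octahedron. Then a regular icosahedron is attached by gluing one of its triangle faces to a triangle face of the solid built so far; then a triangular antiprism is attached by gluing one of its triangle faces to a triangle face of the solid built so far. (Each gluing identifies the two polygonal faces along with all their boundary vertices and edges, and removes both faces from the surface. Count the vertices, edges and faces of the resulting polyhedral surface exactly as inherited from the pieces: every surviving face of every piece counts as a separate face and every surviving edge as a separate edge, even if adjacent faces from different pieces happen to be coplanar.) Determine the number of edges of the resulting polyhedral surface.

A regular octahedron: V=6, E=12, F=8.
Attach a regular icosahedron (V=12, E=30, F=20) along a 3-gon: merge 3 vertices and 3 edges, delete both glued faces → V=15, E=39, F=26.
Attach a triangular antiprism (V=6, E=12, F=8) along a 3-gon: merge 3 vertices and 3 edges, delete both glued faces → V=18, E=48, F=32.
Check: V − E + F = 18 − 48 + 32 = 2.

48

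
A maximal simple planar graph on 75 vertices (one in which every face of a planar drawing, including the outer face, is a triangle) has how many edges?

In a plane triangulation 3F = 2E and V − E + F = 2, so E = 3V − 6 = 3·75 − 6 = 219.

219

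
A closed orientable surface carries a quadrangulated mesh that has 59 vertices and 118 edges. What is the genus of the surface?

Every face is a square and each edge borders two faces, so 4F = 2·118, giving F = 59.
χ = V − E + F = 59 − 118 + 59 = 0.
For a closed orientable surface χ = 2 − 2g, so g = (2 − (0))/2 = 1.

1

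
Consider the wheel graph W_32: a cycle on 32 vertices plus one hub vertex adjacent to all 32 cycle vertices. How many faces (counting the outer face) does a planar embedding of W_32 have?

33

W_32 has V = 32 + 1 = 33 vertices and E = 2·32 = 64 edges.
By Euler's formula F = 2 − V + E = 2 − 33 + 64 = 33.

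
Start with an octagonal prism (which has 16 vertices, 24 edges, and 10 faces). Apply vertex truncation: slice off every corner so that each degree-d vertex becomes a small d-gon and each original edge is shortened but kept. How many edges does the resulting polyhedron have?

Truncation replaces each original edge-end by a new vertex, so V′ = 2E = 48.
Each original edge survives, and each old vertex of degree d contributes d new edges; summing degrees gives Σd = 2E, so E′ = E + 2E = 3E = 72.
Each original face survives and each original vertex becomes one new face: F′ = F + V = 26.

72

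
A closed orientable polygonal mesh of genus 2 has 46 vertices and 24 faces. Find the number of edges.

For a closed orientable surface of genus 2, χ = 2 − 2·2 = -2.
E = V + F − (-2) = 46 + 24 − (-2) = 72.

72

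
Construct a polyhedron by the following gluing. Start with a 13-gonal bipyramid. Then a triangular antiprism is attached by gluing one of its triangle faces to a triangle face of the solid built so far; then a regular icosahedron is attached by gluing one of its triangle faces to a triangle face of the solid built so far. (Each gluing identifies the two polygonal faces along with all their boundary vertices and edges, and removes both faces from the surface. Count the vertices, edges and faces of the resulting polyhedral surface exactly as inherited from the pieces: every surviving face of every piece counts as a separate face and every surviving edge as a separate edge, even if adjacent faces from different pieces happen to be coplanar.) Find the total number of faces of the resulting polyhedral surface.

50

A 13-gonal bipyramid: V=15, E=39, F=26.
Attach a triangular antiprism (V=6, E=12, F=8) along a 3-gon: merge 3 vertices and 3 edges, delete both glued faces → V=18, E=48, F=32.
Attach a regular icosahedron (V=12, E=30, F=20) along a 3-gon: merge 3 vertices and 3 edges, delete both glued faces → V=27, E=75, F=50.
Check: V − E + F = 27 − 75 + 50 = 2.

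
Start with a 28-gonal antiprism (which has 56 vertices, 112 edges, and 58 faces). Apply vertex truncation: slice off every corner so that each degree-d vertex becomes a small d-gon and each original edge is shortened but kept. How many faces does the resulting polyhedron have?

114

Truncation replaces each original edge-end by a new vertex, so V′ = 2E = 224.
Each original edge survives, and each old vertex of degree d contributes d new edges; summing degrees gives Σd = 2E, so E′ = E + 2E = 3E = 336.
Each original face survives and each original vertex becomes one new face: F′ = F + V = 114.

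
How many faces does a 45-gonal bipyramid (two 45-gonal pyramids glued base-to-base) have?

90

A bipyramid over an n-gon has 2n triangular faces and n + 2 vertices: V = 45 + 2 = 47, E = 3·45 = 135, F = 2·45 = 90.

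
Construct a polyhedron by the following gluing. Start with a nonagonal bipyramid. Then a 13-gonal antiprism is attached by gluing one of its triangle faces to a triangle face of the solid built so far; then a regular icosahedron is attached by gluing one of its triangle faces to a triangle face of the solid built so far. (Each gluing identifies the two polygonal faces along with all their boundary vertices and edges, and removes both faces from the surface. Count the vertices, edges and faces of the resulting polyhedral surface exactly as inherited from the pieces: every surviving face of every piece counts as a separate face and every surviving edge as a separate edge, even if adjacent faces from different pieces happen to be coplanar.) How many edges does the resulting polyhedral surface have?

A nonagonal bipyramid: V=11, E=27, F=18.
Attach a 13-gonal antiprism (V=26, E=52, F=28) along a 3-gon: merge 3 vertices and 3 edges, delete both glued faces → V=34, E=76, F=44.
Attach a regular icosahedron (V=12, E=30, F=20) along a 3-gon: merge 3 vertices and 3 edges, delete both glued faces → V=43, E=103, F=62.
Check: V − E + F = 43 − 103 + 62 = 2.

103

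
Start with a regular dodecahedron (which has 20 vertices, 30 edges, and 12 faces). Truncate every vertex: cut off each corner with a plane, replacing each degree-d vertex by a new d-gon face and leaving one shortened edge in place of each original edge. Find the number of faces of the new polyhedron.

Truncation replaces each original edge-end by a new vertex, so V′ = 2E = 60.
Each original edge survives, and each old vertex of degree d contributes d new edges; summing degrees gives Σd = 2E, so E′ = E + 2E = 3E = 90.
Each original face survives and each original vertex becomes one new face: F′ = F + V = 32.

32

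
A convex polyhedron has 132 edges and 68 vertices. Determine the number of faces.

66

Here V − E + F = 2.
F = 2 − V + E = 2 − 68 + 132 = 66.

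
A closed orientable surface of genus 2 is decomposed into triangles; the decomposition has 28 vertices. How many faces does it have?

60

χ = 2 − 2·2 = -2, and every face is a triangle so 3F = 2E.
V − E + F = -2 with E = 3F/2 gives 28 − (3/2 − 1)·F = -2, so F = 60 and E = 90.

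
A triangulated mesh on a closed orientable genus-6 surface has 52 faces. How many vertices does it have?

16

χ = 2 − 2·6 = -10, and every face is a triangle so 3F = 2E.
E = 3·52/2 = 78. Then V = -10 + E − F = -10 + 78 − 52 = 16.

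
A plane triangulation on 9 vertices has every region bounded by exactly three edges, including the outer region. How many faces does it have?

14

In a plane triangulation 3F = 2E and V − E + F = 2, so F = 2V − 4 = 2·9 − 4 = 14.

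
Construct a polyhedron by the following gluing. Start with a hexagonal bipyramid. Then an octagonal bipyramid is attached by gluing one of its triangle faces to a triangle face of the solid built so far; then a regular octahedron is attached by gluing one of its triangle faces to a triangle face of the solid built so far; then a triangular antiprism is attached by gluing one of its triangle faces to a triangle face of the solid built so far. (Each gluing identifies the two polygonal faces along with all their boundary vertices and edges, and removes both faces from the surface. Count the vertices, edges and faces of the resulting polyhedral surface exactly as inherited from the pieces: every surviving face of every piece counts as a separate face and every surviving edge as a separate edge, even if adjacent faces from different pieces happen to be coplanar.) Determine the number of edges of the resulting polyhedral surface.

57

A hexagonal bipyramid: V=8, E=18, F=12.
Attach an octagonal bipyramid (V=10, E=24, F=16) along a 3-gon: merge 3 vertices and 3 edges, delete both glued faces → V=15, E=39, F=26.
Attach a regular octahedron (V=6, E=12, F=8) along a 3-gon: merge 3 vertices and 3 edges, delete both glued faces → V=18, E=48, F=32.
Attach a triangular antiprism (V=6, E=12, F=8) along a 3-gon: merge 3 vertices and 3 edges, delete both glued faces → V=21, E=57, F=38.
Check: V − E + F = 21 − 57 + 38 = 2.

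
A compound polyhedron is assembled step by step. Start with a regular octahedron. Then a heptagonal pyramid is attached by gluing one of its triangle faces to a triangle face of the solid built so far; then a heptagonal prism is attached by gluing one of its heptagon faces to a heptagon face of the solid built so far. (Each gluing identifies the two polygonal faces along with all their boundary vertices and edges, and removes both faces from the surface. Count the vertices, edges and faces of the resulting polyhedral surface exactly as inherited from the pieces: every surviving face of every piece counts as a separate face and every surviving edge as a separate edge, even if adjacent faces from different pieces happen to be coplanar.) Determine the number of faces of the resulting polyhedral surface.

A regular octahedron: V=6, E=12, F=8.
Attach a heptagonal pyramid (V=8, E=14, F=8) along a 3-gon: merge 3 vertices and 3 edges, delete both glued faces → V=11, E=23, F=14.
Attach a heptagonal prism (V=14, E=21, F=9) along a 7-gon: merge 7 vertices and 7 edges, delete both glued faces → V=18, E=37, F=21.
Check: V − E + F = 18 − 37 + 21 = 2.

21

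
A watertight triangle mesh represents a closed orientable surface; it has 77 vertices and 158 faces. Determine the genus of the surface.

Every face is a triangle, so 2E = 3·158 = 474, giving E = 237.
χ = V − E + F = 77 − 237 + 158 = -2.
For a closed orientable surface χ = 2 − 2g, so g = (2 − (-2))/2 = 2.

2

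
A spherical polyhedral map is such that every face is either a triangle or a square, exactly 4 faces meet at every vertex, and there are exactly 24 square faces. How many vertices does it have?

30

Let x be the number of triangles; then F = 24 + x.
Edge–face incidences: 2E = 4·24 + 3·x = 96 + 3x.
Every vertex has degree 4, so 4V = 2E.
Euler: V − E + F = 2 ⇒ (2E)/4 − E + (24 + x) = 2.
Multiply by 8: 2·(2E) − 4·(2E) + 8·(24 + x) = 16, i.e. 192 + 8x − 2·(96 + 3x) = 16.
Collecting terms: 2x = 16, so x = 8.
Then 2E = 96 + 3·8 = 120, so E = 60, V = 2E/4 = 30, F = 24 + 8 = 32.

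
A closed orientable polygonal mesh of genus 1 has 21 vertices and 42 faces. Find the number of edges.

63

For a closed orientable surface of genus 1, χ = 2 − 2·1 = 0.
E = V + F − (0) = 21 + 42 − (0) = 63.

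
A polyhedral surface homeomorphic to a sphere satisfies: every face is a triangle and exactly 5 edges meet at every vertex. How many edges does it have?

30

Each face has 3 edges and each edge borders two faces, so 2E = 3F.
Each vertex has degree 5, so 5V = 2E and hence V = 3F/5.
Euler: V − E + F = 2 ⇒ (3F/5) − (3F/2) + F = 2.
Multiply by 10: (6 − 15 + 10)F = 20, i.e. 1F = 20.
So F = 20, E = 3·20/2 = 30, V = 3·20/5 = 12.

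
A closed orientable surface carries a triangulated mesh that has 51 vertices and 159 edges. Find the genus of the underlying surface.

Every face is a triangle and each edge borders two faces, so 3F = 2·159, giving F = 106.
χ = V − E + F = 51 − 159 + 106 = -2.
For a closed orientable surface χ = 2 − 2g, so g = (2 − (-2))/2 = 2.

2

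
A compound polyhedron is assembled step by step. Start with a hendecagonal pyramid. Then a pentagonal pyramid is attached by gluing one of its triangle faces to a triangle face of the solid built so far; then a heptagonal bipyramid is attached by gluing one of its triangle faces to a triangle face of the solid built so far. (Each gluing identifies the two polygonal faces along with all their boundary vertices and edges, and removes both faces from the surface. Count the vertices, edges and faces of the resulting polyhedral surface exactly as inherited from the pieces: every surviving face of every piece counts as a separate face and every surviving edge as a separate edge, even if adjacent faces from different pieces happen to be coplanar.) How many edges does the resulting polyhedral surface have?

A hendecagonal pyramid: V=12, E=22, F=12.
Attach a pentagonal pyramid (V=6, E=10, F=6) along a 3-gon: merge 3 vertices and 3 edges, delete both glued faces → V=15, E=29, F=16.
Attach a heptagonal bipyramid (V=9, E=21, F=14) along a 3-gon: merge 3 vertices and 3 edges, delete both glued faces → V=21, E=47, F=28.
Check: V − E + F = 21 − 47 + 28 = 2.

47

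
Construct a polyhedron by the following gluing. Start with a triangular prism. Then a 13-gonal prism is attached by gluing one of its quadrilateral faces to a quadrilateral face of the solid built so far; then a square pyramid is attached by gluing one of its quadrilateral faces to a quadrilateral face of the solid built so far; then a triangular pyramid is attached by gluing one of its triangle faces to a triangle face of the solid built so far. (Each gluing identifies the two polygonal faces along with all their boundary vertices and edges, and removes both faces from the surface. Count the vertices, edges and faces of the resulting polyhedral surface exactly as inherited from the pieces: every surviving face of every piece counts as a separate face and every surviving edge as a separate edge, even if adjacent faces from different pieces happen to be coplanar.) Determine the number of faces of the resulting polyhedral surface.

23

A triangular prism: V=6, E=9, F=5.
Attach a 13-gonal prism (V=26, E=39, F=15) along a 4-gon: merge 4 vertices and 4 edges, delete both glued faces → V=28, E=44, F=18.
Attach a square pyramid (V=5, E=8, F=5) along a 4-gon: merge 4 vertices and 4 edges, delete both glued faces → V=29, E=48, F=21.
Attach a triangular pyramid (V=4, E=6, F=4) along a 3-gon: merge 3 vertices and 3 edges, delete both glued faces → V=30, E=51, F=23.
Check: V − E + F = 30 − 51 + 23 = 2.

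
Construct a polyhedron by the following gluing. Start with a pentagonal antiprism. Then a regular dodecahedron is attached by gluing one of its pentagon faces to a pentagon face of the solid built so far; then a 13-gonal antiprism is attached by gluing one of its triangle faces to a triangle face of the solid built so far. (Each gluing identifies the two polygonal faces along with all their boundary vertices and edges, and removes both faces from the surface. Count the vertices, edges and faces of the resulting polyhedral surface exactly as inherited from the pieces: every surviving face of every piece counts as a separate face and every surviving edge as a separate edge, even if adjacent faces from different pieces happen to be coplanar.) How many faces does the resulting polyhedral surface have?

A pentagonal antiprism: V=10, E=20, F=12.
Attach a regular dodecahedron (V=20, E=30, F=12) along a 5-gon: merge 5 vertices and 5 edges, delete both glued faces → V=25, E=45, F=22.
Attach a 13-gonal antiprism (V=26, E=52, F=28) along a 3-gon: merge 3 vertices and 3 edges, delete both glued faces → V=48, E=94, F=48.
Check: V − E + F = 48 − 94 + 48 = 2.

48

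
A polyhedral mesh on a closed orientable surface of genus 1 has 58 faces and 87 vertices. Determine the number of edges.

145

For a closed orientable surface of genus 1, χ = 2 − 2·1 = 0.
E = V + F − (0) = 87 + 58 − (0) = 145.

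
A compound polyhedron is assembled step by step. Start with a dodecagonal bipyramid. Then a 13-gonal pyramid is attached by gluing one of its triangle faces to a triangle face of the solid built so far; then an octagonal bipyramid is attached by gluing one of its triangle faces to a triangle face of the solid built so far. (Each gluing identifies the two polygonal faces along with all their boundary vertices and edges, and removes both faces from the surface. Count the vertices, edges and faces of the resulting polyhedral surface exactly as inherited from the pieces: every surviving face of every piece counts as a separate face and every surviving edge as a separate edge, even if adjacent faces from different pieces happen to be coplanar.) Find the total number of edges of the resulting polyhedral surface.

80

A dodecagonal bipyramid: V=14, E=36, F=24.
Attach a 13-gonal pyramid (V=14, E=26, F=14) along a 3-gon: merge 3 vertices and 3 edges, delete both glued faces → V=25, E=59, F=36.
Attach an octagonal bipyramid (V=10, E=24, F=16) along a 3-gon: merge 3 vertices and 3 edges, delete both glued faces → V=32, E=80, F=50.
Check: V − E + F = 32 − 80 + 50 = 2.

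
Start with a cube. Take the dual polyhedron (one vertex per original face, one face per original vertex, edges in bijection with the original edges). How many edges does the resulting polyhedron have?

12

The base solid has V = 8, E = 12, F = 6.
The dual swaps V and F and preserves E: V′ = F = 6, E′ = E = 12, F′ = V = 8.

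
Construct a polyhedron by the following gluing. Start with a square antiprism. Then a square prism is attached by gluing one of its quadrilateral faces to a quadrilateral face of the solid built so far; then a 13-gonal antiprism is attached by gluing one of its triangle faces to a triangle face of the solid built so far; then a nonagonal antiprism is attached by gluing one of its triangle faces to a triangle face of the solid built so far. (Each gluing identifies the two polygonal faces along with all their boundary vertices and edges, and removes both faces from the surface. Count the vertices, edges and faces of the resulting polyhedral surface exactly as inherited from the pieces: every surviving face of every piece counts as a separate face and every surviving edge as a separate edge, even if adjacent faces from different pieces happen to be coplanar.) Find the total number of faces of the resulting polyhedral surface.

A square antiprism: V=8, E=16, F=10.
Attach a square prism (V=8, E=12, F=6) along a 4-gon: merge 4 vertices and 4 edges, delete both glued faces → V=12, E=24, F=14.
Attach a 13-gonal antiprism (V=26, E=52, F=28) along a 3-gon: merge 3 vertices and 3 edges, delete both glued faces → V=35, E=73, F=40.
Attach a nonagonal antiprism (V=18, E=36, F=20) along a 3-gon: merge 3 vertices and 3 edges, delete both glued faces → V=50, E=106, F=58.
Check: V − E + F = 50 − 106 + 58 = 2.

58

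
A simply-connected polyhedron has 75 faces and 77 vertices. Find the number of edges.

150

Here V − E + F = 2.
E = V + F − (2) = 77 + 75 − (2) = 150.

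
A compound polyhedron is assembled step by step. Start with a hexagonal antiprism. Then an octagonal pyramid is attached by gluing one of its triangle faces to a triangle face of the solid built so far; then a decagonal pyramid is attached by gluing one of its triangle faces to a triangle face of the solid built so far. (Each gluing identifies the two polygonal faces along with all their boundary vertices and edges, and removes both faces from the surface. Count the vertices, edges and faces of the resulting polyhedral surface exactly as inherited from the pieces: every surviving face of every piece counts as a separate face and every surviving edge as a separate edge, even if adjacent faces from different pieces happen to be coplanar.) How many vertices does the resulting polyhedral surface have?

A hexagonal antiprism: V=12, E=24, F=14.
Attach an octagonal pyramid (V=9, E=16, F=9) along a 3-gon: merge 3 vertices and 3 edges, delete both glued faces → V=18, E=37, F=21.
Attach a decagonal pyramid (V=11, E=20, F=11) along a 3-gon: merge 3 vertices and 3 edges, delete both glued faces → V=26, E=54, F=30.
Check: V − E + F = 26 − 54 + 30 = 2.

26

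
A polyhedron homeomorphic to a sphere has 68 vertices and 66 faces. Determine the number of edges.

132

Here V − E + F = 2.
E = V + F − (2) = 68 + 66 − (2) = 132.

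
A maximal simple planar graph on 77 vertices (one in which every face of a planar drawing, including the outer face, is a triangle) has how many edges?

In a plane triangulation 3F = 2E and V − E + F = 2, so E = 3V − 6 = 3·77 − 6 = 225.

225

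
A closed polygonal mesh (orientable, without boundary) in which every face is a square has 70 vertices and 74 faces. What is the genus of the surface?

3

Every face is a square, so 2E = 4·74 = 296, giving E = 148.
χ = V − E + F = 70 − 148 + 74 = -4.
For a closed orientable surface χ = 2 − 2g, so g = (2 − (-4))/2 = 3.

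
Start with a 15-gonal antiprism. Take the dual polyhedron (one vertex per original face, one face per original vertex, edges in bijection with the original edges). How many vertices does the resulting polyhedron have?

32

The base solid has V = 30, E = 60, F = 32.
The dual swaps V and F and preserves E: V′ = F = 32, E′ = E = 60, F′ = V = 30.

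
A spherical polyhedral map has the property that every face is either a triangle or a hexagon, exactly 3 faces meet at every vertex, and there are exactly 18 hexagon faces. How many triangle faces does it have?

4

Let x be the number of triangles; then F = 18 + x.
Edge–face incidences: 2E = 6·18 + 3·x = 108 + 3x.
Every vertex has degree 3, so 3V = 2E.
Euler: V − E + F = 2 ⇒ (2E)/3 − E + (18 + x) = 2.
Multiply by 6: 2·(2E) − 3·(2E) + 6·(18 + x) = 12, i.e. 108 + 6x − (108 + 3x) = 12.
Collecting terms: 3x = 12, so x = 4.
Then 2E = 108 + 3·4 = 120, so E = 60, V = 2E/3 = 40, F = 18 + 4 = 22.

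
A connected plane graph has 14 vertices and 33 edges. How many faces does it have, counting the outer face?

Euler's formula for a connected plane graph: V − E + F = 2, so F = 2 − 14 + 33 = 21.

21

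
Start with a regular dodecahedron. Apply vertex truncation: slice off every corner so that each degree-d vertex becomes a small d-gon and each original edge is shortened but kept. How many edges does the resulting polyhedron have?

The base solid has V = 20, E = 30, F = 12.
Truncation replaces each original edge-end by a new vertex, so V′ = 2E = 60.
Each original edge survives, and each old vertex of degree d contributes d new edges; summing degrees gives Σd = 2E, so E′ = E + 2E = 3E = 90.
Each original face survives and each original vertex becomes one new face: F′ = F + V = 32.

90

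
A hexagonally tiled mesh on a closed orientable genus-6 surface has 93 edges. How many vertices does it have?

χ = 2 − 2·6 = -10, and every face is a hexagon so 6F = 2E.
F = 2E/6 = 31. Then V = -10 + E − F = -10 + 93 − 31 = 52.

52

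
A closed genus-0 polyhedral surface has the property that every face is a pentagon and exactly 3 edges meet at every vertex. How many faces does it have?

12

Each face has 5 edges and each edge borders two faces, so 2E = 5F.
Each vertex has degree 3, so 3V = 2E and hence V = 5F/3.
Euler: V − E + F = 2 ⇒ (5F/3) − (5F/2) + F = 2.
Multiply by 6: (10 − 15 + 6)F = 12, i.e. 1F = 12.
So F = 12, E = 5·12/2 = 30, V = 5·12/3 = 20.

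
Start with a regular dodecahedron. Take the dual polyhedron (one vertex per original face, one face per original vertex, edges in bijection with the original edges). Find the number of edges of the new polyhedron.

The base solid has V = 20, E = 30, F = 12.
The dual swaps V and F and preserves E: V′ = F = 12, E′ = E = 30, F′ = V = 20.

30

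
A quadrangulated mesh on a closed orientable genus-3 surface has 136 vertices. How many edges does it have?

280

χ = 2 − 2·3 = -4, and every face is a square so 4F = 2E.
V − E + F = -4 with E = 4F/2 gives 136 − (4/2 − 1)·F = -4, so F = 140 and E = 280.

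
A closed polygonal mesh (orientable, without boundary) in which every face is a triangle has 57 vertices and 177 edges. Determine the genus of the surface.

2

Every face is a triangle and each edge borders two faces, so 3F = 2·177, giving F = 118.
χ = V − E + F = 57 − 177 + 118 = -2.
For a closed orientable surface χ = 2 − 2g, so g = (2 − (-2))/2 = 2.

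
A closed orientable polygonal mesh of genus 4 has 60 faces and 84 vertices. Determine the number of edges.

150

For a closed orientable surface of genus 4, χ = 2 − 2·4 = -6.
E = V + F − (-6) = 84 + 60 − (-6) = 150.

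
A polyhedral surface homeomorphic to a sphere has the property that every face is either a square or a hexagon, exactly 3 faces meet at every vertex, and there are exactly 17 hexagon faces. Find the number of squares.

6

Let x be the number of squares; then F = 17 + x.
Edge–face incidences: 2E = 6·17 + 4·x = 102 + 4x.
Every vertex has degree 3, so 3V = 2E.
Euler: V − E + F = 2 ⇒ (2E)/3 − E + (17 + x) = 2.
Multiply by 6: 2·(2E) − 3·(2E) + 6·(17 + x) = 12, i.e. 102 + 6x − (102 + 4x) = 12.
Collecting terms: 2x = 12, so x = 6.
Then 2E = 102 + 4·6 = 126, so E = 63, V = 2E/3 = 42, F = 17 + 6 = 23.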